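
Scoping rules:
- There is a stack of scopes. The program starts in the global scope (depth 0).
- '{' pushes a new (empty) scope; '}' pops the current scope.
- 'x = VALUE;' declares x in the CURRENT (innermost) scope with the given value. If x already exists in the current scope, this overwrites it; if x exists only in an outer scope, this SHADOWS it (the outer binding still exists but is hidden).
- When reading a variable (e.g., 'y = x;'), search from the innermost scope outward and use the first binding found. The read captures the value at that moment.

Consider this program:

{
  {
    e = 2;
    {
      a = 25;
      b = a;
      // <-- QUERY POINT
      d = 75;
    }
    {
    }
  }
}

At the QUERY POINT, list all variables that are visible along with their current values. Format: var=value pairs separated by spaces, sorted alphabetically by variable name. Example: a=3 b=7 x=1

Step 1: enter scope (depth=1)
Step 2: enter scope (depth=2)
Step 3: declare e=2 at depth 2
Step 4: enter scope (depth=3)
Step 5: declare a=25 at depth 3
Step 6: declare b=(read a)=25 at depth 3
Visible at query point: a=25 b=25 e=2

Answer: a=25 b=25 e=2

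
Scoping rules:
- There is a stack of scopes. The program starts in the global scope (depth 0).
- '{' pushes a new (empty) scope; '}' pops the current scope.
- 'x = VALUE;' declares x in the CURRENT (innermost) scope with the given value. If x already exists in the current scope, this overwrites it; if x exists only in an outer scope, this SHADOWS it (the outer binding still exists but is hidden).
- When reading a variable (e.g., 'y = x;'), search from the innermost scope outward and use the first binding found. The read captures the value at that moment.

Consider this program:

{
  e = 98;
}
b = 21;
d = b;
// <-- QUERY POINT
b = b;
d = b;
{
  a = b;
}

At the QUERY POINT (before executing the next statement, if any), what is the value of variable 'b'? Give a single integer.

Step 1: enter scope (depth=1)
Step 2: declare e=98 at depth 1
Step 3: exit scope (depth=0)
Step 4: declare b=21 at depth 0
Step 5: declare d=(read b)=21 at depth 0
Visible at query point: b=21 d=21

Answer: 21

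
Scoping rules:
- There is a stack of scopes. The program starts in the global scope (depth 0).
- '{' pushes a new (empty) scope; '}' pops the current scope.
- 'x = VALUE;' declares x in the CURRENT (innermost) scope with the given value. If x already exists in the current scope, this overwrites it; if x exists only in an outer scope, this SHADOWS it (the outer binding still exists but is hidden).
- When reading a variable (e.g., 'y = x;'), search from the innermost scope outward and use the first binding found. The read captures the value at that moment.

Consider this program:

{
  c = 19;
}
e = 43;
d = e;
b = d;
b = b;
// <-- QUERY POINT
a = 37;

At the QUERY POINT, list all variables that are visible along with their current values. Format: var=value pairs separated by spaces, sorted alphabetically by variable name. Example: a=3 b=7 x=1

Step 1: enter scope (depth=1)
Step 2: declare c=19 at depth 1
Step 3: exit scope (depth=0)
Step 4: declare e=43 at depth 0
Step 5: declare d=(read e)=43 at depth 0
Step 6: declare b=(read d)=43 at depth 0
Step 7: declare b=(read b)=43 at depth 0
Visible at query point: b=43 d=43 e=43

Answer: b=43 d=43 e=43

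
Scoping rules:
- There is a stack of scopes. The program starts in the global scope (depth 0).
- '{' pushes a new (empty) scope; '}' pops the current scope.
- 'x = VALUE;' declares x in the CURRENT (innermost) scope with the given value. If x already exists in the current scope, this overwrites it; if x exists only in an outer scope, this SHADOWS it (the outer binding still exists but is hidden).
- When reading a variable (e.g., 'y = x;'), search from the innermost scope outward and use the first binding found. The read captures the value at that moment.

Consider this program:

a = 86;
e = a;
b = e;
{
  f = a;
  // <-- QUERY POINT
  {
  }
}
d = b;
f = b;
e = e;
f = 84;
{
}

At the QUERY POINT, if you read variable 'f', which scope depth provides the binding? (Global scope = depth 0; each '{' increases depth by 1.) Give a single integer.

Answer: 1

Derivation:
Step 1: declare a=86 at depth 0
Step 2: declare e=(read a)=86 at depth 0
Step 3: declare b=(read e)=86 at depth 0
Step 4: enter scope (depth=1)
Step 5: declare f=(read a)=86 at depth 1
Visible at query point: a=86 b=86 e=86 f=86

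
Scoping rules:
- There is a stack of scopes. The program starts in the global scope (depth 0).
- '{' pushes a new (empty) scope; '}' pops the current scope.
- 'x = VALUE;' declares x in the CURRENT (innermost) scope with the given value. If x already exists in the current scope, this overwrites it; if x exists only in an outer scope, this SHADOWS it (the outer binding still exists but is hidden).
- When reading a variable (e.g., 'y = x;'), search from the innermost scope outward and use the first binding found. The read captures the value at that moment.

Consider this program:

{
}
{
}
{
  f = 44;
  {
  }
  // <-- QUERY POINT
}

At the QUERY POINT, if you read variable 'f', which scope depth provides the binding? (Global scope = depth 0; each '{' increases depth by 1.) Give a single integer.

Step 1: enter scope (depth=1)
Step 2: exit scope (depth=0)
Step 3: enter scope (depth=1)
Step 4: exit scope (depth=0)
Step 5: enter scope (depth=1)
Step 6: declare f=44 at depth 1
Step 7: enter scope (depth=2)
Step 8: exit scope (depth=1)
Visible at query point: f=44

Answer: 1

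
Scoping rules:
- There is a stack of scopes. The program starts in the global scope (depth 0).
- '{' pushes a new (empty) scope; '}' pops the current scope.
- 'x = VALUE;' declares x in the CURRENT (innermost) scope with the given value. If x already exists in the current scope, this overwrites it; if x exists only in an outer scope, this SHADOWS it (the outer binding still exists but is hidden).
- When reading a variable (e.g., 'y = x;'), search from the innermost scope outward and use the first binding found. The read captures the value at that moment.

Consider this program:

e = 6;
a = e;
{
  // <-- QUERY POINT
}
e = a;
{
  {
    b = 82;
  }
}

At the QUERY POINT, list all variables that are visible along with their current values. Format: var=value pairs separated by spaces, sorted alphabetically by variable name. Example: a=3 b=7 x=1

Answer: a=6 e=6

Derivation:
Step 1: declare e=6 at depth 0
Step 2: declare a=(read e)=6 at depth 0
Step 3: enter scope (depth=1)
Visible at query point: a=6 e=6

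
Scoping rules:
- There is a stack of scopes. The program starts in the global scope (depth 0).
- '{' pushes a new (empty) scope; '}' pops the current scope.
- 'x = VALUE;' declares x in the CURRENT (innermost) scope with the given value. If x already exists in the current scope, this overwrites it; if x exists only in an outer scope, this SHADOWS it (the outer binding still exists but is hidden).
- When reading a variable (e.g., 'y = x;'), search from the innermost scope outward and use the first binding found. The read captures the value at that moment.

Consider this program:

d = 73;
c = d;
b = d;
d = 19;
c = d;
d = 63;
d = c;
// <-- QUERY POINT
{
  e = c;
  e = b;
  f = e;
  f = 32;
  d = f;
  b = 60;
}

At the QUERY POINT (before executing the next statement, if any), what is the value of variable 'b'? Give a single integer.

Step 1: declare d=73 at depth 0
Step 2: declare c=(read d)=73 at depth 0
Step 3: declare b=(read d)=73 at depth 0
Step 4: declare d=19 at depth 0
Step 5: declare c=(read d)=19 at depth 0
Step 6: declare d=63 at depth 0
Step 7: declare d=(read c)=19 at depth 0
Visible at query point: b=73 c=19 d=19

Answer: 73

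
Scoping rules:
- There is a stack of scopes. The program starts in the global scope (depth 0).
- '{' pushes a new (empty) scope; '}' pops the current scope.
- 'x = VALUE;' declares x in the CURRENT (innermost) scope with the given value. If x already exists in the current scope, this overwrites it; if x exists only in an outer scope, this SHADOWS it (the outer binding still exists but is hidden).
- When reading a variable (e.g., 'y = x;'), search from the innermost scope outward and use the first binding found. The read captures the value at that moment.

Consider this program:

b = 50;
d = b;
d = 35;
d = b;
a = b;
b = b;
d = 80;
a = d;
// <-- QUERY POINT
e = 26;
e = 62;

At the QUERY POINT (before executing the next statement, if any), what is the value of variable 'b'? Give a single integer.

Step 1: declare b=50 at depth 0
Step 2: declare d=(read b)=50 at depth 0
Step 3: declare d=35 at depth 0
Step 4: declare d=(read b)=50 at depth 0
Step 5: declare a=(read b)=50 at depth 0
Step 6: declare b=(read b)=50 at depth 0
Step 7: declare d=80 at depth 0
Step 8: declare a=(read d)=80 at depth 0
Visible at query point: a=80 b=50 d=80

Answer: 50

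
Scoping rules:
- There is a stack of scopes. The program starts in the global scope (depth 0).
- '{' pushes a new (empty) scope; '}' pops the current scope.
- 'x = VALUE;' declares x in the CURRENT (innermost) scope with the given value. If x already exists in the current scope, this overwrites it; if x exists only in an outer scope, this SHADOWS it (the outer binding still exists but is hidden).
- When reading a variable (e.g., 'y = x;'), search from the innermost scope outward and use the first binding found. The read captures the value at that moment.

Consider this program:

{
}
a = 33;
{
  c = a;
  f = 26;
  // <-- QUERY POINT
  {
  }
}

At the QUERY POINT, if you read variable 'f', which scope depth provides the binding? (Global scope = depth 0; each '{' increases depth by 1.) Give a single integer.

Answer: 1

Derivation:
Step 1: enter scope (depth=1)
Step 2: exit scope (depth=0)
Step 3: declare a=33 at depth 0
Step 4: enter scope (depth=1)
Step 5: declare c=(read a)=33 at depth 1
Step 6: declare f=26 at depth 1
Visible at query point: a=33 c=33 f=26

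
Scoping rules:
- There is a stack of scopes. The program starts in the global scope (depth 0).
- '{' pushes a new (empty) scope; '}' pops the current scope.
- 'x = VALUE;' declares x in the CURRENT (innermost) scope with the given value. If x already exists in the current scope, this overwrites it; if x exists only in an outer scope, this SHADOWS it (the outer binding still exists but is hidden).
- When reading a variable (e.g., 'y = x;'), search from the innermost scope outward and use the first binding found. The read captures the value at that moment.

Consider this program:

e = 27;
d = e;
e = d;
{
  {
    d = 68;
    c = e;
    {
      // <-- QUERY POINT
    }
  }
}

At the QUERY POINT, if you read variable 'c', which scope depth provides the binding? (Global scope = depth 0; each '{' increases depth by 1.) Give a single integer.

Answer: 2

Derivation:
Step 1: declare e=27 at depth 0
Step 2: declare d=(read e)=27 at depth 0
Step 3: declare e=(read d)=27 at depth 0
Step 4: enter scope (depth=1)
Step 5: enter scope (depth=2)
Step 6: declare d=68 at depth 2
Step 7: declare c=(read e)=27 at depth 2
Step 8: enter scope (depth=3)
Visible at query point: c=27 d=68 e=27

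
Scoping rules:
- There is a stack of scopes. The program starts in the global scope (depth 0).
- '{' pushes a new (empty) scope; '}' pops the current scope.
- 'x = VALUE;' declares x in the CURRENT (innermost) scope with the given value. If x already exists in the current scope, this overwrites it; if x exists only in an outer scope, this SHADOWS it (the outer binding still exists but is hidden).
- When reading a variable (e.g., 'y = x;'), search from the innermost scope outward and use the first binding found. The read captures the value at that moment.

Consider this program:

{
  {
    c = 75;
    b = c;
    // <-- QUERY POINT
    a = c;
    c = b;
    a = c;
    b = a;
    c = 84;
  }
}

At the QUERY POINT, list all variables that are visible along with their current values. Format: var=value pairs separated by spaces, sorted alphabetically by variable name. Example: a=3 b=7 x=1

Answer: b=75 c=75

Derivation:
Step 1: enter scope (depth=1)
Step 2: enter scope (depth=2)
Step 3: declare c=75 at depth 2
Step 4: declare b=(read c)=75 at depth 2
Visible at query point: b=75 c=75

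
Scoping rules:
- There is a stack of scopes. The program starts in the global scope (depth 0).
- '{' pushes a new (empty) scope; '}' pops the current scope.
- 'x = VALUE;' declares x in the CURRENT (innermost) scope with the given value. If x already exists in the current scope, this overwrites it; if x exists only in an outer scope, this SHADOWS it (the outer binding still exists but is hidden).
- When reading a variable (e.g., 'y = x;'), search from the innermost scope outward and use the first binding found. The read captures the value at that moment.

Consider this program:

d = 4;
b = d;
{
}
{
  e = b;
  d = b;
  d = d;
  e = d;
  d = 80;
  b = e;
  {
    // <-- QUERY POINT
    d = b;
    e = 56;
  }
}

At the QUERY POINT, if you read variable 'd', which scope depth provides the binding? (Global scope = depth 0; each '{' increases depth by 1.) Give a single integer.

Answer: 1

Derivation:
Step 1: declare d=4 at depth 0
Step 2: declare b=(read d)=4 at depth 0
Step 3: enter scope (depth=1)
Step 4: exit scope (depth=0)
Step 5: enter scope (depth=1)
Step 6: declare e=(read b)=4 at depth 1
Step 7: declare d=(read b)=4 at depth 1
Step 8: declare d=(read d)=4 at depth 1
Step 9: declare e=(read d)=4 at depth 1
Step 10: declare d=80 at depth 1
Step 11: declare b=(read e)=4 at depth 1
Step 12: enter scope (depth=2)
Visible at query point: b=4 d=80 e=4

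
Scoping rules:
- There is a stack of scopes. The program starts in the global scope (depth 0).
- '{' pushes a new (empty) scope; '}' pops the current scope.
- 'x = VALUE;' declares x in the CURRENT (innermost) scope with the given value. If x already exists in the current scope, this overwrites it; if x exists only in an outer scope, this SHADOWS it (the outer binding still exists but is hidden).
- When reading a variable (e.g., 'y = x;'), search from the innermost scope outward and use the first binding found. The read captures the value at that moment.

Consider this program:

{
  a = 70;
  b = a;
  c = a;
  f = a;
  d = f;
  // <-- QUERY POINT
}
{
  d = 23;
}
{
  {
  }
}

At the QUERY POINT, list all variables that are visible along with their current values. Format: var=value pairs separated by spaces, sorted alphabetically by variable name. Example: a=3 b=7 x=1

Answer: a=70 b=70 c=70 d=70 f=70

Derivation:
Step 1: enter scope (depth=1)
Step 2: declare a=70 at depth 1
Step 3: declare b=(read a)=70 at depth 1
Step 4: declare c=(read a)=70 at depth 1
Step 5: declare f=(read a)=70 at depth 1
Step 6: declare d=(read f)=70 at depth 1
Visible at query point: a=70 b=70 c=70 d=70 f=70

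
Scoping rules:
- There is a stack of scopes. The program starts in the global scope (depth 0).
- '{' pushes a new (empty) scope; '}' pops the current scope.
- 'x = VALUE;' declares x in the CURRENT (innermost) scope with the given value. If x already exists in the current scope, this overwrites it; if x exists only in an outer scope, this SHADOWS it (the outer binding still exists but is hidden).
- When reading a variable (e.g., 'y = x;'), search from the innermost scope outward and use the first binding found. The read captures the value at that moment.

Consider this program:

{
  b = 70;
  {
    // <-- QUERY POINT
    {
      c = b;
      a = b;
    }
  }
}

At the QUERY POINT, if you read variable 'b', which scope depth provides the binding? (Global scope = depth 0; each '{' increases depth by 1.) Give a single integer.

Step 1: enter scope (depth=1)
Step 2: declare b=70 at depth 1
Step 3: enter scope (depth=2)
Visible at query point: b=70

Answer: 1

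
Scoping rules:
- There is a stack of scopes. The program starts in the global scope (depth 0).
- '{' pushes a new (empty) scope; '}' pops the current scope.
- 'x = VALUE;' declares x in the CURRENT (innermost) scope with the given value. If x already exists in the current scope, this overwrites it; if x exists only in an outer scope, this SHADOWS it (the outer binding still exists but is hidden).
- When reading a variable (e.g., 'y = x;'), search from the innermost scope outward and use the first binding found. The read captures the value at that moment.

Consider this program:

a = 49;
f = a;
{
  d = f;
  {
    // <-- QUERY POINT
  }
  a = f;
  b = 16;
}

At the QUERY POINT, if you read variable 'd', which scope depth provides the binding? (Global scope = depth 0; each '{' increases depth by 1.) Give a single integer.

Step 1: declare a=49 at depth 0
Step 2: declare f=(read a)=49 at depth 0
Step 3: enter scope (depth=1)
Step 4: declare d=(read f)=49 at depth 1
Step 5: enter scope (depth=2)
Visible at query point: a=49 d=49 f=49

Answer: 1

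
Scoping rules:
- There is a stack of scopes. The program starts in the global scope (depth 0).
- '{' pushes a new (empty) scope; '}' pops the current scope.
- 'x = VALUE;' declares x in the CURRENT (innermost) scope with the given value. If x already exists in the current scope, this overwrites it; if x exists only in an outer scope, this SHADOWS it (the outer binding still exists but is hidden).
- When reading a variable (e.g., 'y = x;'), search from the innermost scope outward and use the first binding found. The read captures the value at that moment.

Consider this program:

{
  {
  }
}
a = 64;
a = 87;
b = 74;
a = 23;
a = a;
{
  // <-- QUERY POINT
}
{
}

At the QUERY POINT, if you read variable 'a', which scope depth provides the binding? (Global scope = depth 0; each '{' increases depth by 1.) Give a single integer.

Answer: 0

Derivation:
Step 1: enter scope (depth=1)
Step 2: enter scope (depth=2)
Step 3: exit scope (depth=1)
Step 4: exit scope (depth=0)
Step 5: declare a=64 at depth 0
Step 6: declare a=87 at depth 0
Step 7: declare b=74 at depth 0
Step 8: declare a=23 at depth 0
Step 9: declare a=(read a)=23 at depth 0
Step 10: enter scope (depth=1)
Visible at query point: a=23 b=74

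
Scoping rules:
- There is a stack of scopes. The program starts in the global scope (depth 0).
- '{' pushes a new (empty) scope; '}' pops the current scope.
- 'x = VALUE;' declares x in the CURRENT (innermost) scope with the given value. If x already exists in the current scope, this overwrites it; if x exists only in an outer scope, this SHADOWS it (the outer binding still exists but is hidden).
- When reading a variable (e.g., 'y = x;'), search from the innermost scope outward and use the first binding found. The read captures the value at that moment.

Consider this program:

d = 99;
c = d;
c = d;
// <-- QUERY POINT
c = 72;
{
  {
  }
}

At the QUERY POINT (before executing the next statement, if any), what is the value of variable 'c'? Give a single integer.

Step 1: declare d=99 at depth 0
Step 2: declare c=(read d)=99 at depth 0
Step 3: declare c=(read d)=99 at depth 0
Visible at query point: c=99 d=99

Answer: 99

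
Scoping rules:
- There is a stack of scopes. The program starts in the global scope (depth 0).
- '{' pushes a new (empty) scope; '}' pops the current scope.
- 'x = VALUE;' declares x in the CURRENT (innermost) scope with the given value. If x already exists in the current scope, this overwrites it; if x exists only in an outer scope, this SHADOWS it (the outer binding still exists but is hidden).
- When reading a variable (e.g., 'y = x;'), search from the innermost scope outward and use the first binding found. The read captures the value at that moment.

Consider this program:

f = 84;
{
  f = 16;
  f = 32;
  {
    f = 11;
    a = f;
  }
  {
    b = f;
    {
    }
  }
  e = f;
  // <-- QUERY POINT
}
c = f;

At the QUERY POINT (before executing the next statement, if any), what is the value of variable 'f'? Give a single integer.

Step 1: declare f=84 at depth 0
Step 2: enter scope (depth=1)
Step 3: declare f=16 at depth 1
Step 4: declare f=32 at depth 1
Step 5: enter scope (depth=2)
Step 6: declare f=11 at depth 2
Step 7: declare a=(read f)=11 at depth 2
Step 8: exit scope (depth=1)
Step 9: enter scope (depth=2)
Step 10: declare b=(read f)=32 at depth 2
Step 11: enter scope (depth=3)
Step 12: exit scope (depth=2)
Step 13: exit scope (depth=1)
Step 14: declare e=(read f)=32 at depth 1
Visible at query point: e=32 f=32

Answer: 32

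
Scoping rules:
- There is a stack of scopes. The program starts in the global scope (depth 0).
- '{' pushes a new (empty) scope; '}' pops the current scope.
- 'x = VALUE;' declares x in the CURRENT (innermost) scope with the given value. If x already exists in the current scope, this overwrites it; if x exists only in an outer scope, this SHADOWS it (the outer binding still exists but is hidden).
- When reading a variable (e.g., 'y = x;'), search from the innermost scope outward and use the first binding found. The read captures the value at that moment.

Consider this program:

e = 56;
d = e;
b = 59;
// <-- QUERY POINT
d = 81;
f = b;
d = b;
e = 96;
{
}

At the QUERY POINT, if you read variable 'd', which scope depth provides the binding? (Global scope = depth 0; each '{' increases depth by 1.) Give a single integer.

Answer: 0

Derivation:
Step 1: declare e=56 at depth 0
Step 2: declare d=(read e)=56 at depth 0
Step 3: declare b=59 at depth 0
Visible at query point: b=59 d=56 e=56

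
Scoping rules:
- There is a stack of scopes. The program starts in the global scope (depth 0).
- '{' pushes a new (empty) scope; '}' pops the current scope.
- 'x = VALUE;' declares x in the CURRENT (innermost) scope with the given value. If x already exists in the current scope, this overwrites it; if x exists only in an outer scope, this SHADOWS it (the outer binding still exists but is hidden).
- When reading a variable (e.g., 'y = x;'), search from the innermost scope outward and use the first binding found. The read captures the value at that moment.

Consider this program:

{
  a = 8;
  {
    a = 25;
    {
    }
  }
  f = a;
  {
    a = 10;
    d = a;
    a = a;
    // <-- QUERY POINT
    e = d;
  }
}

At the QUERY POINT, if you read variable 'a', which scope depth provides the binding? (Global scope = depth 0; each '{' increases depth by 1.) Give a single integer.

Answer: 2

Derivation:
Step 1: enter scope (depth=1)
Step 2: declare a=8 at depth 1
Step 3: enter scope (depth=2)
Step 4: declare a=25 at depth 2
Step 5: enter scope (depth=3)
Step 6: exit scope (depth=2)
Step 7: exit scope (depth=1)
Step 8: declare f=(read a)=8 at depth 1
Step 9: enter scope (depth=2)
Step 10: declare a=10 at depth 2
Step 11: declare d=(read a)=10 at depth 2
Step 12: declare a=(read a)=10 at depth 2
Visible at query point: a=10 d=10 f=8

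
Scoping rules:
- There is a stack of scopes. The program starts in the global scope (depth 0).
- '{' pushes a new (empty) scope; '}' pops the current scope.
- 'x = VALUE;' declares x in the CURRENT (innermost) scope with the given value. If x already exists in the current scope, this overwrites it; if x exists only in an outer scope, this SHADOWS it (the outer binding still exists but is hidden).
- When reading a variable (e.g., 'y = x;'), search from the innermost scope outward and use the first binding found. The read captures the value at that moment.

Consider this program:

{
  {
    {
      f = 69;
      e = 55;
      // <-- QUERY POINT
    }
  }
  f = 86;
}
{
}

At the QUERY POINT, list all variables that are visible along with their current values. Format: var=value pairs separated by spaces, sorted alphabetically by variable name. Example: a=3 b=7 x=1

Step 1: enter scope (depth=1)
Step 2: enter scope (depth=2)
Step 3: enter scope (depth=3)
Step 4: declare f=69 at depth 3
Step 5: declare e=55 at depth 3
Visible at query point: e=55 f=69

Answer: e=55 f=69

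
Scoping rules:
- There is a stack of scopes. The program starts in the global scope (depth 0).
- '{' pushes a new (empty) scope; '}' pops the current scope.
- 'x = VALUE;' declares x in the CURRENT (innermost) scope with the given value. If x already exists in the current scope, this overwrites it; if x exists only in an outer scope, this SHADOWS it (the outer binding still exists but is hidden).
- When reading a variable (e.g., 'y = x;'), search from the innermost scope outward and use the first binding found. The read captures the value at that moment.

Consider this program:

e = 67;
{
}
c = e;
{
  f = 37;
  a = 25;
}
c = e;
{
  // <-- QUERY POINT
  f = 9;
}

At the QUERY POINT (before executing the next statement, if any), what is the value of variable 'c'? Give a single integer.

Step 1: declare e=67 at depth 0
Step 2: enter scope (depth=1)
Step 3: exit scope (depth=0)
Step 4: declare c=(read e)=67 at depth 0
Step 5: enter scope (depth=1)
Step 6: declare f=37 at depth 1
Step 7: declare a=25 at depth 1
Step 8: exit scope (depth=0)
Step 9: declare c=(read e)=67 at depth 0
Step 10: enter scope (depth=1)
Visible at query point: c=67 e=67

Answer: 67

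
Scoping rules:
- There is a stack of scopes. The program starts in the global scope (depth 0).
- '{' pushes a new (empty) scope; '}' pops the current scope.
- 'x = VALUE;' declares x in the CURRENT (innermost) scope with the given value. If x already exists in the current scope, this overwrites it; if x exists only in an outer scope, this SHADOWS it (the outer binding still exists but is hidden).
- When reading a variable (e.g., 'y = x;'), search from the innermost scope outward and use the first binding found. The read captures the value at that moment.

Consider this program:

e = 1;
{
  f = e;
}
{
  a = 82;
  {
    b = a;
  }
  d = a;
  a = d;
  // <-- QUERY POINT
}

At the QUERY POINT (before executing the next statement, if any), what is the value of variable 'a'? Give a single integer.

Answer: 82

Derivation:
Step 1: declare e=1 at depth 0
Step 2: enter scope (depth=1)
Step 3: declare f=(read e)=1 at depth 1
Step 4: exit scope (depth=0)
Step 5: enter scope (depth=1)
Step 6: declare a=82 at depth 1
Step 7: enter scope (depth=2)
Step 8: declare b=(read a)=82 at depth 2
Step 9: exit scope (depth=1)
Step 10: declare d=(read a)=82 at depth 1
Step 11: declare a=(read d)=82 at depth 1
Visible at query point: a=82 d=82 e=1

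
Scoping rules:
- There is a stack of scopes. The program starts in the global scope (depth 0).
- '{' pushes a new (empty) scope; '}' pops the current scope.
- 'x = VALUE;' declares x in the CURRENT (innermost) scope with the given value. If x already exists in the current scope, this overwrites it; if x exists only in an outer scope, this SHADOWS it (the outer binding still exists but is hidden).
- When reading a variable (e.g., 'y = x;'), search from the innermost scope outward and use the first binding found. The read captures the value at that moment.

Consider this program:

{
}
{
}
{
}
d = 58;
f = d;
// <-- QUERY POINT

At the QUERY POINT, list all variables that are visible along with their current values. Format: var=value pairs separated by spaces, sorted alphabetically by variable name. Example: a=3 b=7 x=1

Answer: d=58 f=58

Derivation:
Step 1: enter scope (depth=1)
Step 2: exit scope (depth=0)
Step 3: enter scope (depth=1)
Step 4: exit scope (depth=0)
Step 5: enter scope (depth=1)
Step 6: exit scope (depth=0)
Step 7: declare d=58 at depth 0
Step 8: declare f=(read d)=58 at depth 0
Visible at query point: d=58 f=58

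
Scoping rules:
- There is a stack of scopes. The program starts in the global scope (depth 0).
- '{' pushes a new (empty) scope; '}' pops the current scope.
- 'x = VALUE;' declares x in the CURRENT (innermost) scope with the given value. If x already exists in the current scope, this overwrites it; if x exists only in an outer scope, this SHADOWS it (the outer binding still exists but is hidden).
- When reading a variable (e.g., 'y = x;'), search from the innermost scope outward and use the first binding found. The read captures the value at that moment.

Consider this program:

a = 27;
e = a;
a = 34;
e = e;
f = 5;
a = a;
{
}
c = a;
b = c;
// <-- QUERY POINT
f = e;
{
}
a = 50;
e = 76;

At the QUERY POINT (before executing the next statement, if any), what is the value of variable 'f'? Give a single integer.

Step 1: declare a=27 at depth 0
Step 2: declare e=(read a)=27 at depth 0
Step 3: declare a=34 at depth 0
Step 4: declare e=(read e)=27 at depth 0
Step 5: declare f=5 at depth 0
Step 6: declare a=(read a)=34 at depth 0
Step 7: enter scope (depth=1)
Step 8: exit scope (depth=0)
Step 9: declare c=(read a)=34 at depth 0
Step 10: declare b=(read c)=34 at depth 0
Visible at query point: a=34 b=34 c=34 e=27 f=5

Answer: 5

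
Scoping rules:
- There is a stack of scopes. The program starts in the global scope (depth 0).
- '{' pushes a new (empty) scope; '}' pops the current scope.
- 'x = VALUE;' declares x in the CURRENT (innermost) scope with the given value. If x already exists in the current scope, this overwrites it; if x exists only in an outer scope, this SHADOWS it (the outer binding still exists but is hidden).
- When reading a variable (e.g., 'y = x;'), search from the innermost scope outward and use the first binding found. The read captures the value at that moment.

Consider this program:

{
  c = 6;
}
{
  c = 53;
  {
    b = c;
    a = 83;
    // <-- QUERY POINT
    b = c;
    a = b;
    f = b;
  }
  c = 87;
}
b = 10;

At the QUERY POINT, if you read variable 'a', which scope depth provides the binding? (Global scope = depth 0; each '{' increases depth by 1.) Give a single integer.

Answer: 2

Derivation:
Step 1: enter scope (depth=1)
Step 2: declare c=6 at depth 1
Step 3: exit scope (depth=0)
Step 4: enter scope (depth=1)
Step 5: declare c=53 at depth 1
Step 6: enter scope (depth=2)
Step 7: declare b=(read c)=53 at depth 2
Step 8: declare a=83 at depth 2
Visible at query point: a=83 b=53 c=53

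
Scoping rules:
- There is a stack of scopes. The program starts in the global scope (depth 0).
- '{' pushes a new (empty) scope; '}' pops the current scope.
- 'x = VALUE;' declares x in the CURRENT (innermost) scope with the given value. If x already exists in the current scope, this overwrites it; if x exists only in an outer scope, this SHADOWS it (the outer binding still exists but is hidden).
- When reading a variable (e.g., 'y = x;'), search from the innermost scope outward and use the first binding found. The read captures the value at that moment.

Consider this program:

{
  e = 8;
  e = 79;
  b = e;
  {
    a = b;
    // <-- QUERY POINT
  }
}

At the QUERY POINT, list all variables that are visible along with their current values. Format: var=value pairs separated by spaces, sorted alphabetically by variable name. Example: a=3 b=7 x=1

Step 1: enter scope (depth=1)
Step 2: declare e=8 at depth 1
Step 3: declare e=79 at depth 1
Step 4: declare b=(read e)=79 at depth 1
Step 5: enter scope (depth=2)
Step 6: declare a=(read b)=79 at depth 2
Visible at query point: a=79 b=79 e=79

Answer: a=79 b=79 e=79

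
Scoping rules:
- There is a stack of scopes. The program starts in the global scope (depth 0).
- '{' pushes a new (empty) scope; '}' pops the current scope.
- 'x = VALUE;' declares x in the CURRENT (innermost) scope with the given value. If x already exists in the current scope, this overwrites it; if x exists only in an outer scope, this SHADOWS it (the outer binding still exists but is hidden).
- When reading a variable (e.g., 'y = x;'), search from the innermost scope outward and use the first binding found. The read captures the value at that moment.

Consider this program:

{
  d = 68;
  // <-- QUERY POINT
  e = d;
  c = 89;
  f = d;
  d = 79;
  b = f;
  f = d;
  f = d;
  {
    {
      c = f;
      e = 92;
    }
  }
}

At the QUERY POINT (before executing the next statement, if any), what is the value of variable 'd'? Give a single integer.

Answer: 68

Derivation:
Step 1: enter scope (depth=1)
Step 2: declare d=68 at depth 1
Visible at query point: d=68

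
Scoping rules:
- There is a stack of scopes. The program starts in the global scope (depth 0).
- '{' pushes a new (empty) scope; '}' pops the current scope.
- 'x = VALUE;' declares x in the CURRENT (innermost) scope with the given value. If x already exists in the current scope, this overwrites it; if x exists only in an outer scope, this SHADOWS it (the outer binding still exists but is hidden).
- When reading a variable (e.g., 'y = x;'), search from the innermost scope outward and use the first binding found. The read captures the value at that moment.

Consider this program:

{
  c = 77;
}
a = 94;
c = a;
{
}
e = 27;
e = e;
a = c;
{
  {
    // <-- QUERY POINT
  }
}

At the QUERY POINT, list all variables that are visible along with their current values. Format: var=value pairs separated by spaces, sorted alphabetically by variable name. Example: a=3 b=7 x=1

Step 1: enter scope (depth=1)
Step 2: declare c=77 at depth 1
Step 3: exit scope (depth=0)
Step 4: declare a=94 at depth 0
Step 5: declare c=(read a)=94 at depth 0
Step 6: enter scope (depth=1)
Step 7: exit scope (depth=0)
Step 8: declare e=27 at depth 0
Step 9: declare e=(read e)=27 at depth 0
Step 10: declare a=(read c)=94 at depth 0
Step 11: enter scope (depth=1)
Step 12: enter scope (depth=2)
Visible at query point: a=94 c=94 e=27

Answer: a=94 c=94 e=27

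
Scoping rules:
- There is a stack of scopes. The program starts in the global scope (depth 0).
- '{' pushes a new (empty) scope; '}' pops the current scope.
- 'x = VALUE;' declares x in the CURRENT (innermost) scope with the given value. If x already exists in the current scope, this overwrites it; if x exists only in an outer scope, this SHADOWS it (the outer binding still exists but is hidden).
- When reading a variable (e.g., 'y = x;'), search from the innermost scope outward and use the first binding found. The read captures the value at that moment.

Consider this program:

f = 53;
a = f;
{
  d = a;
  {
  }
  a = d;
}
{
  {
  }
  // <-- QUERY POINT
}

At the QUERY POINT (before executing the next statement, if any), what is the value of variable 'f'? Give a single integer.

Answer: 53

Derivation:
Step 1: declare f=53 at depth 0
Step 2: declare a=(read f)=53 at depth 0
Step 3: enter scope (depth=1)
Step 4: declare d=(read a)=53 at depth 1
Step 5: enter scope (depth=2)
Step 6: exit scope (depth=1)
Step 7: declare a=(read d)=53 at depth 1
Step 8: exit scope (depth=0)
Step 9: enter scope (depth=1)
Step 10: enter scope (depth=2)
Step 11: exit scope (depth=1)
Visible at query point: a=53 f=53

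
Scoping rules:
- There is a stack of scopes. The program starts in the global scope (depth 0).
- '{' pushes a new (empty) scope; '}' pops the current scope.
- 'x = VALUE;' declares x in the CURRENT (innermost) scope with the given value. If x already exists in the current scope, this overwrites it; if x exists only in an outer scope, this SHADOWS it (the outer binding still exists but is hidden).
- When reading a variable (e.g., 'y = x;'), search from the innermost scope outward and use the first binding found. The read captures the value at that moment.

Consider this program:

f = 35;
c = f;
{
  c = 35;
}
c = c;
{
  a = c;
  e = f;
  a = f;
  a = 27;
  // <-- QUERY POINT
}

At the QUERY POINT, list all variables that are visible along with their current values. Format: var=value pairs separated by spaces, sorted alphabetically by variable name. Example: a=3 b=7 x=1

Answer: a=27 c=35 e=35 f=35

Derivation:
Step 1: declare f=35 at depth 0
Step 2: declare c=(read f)=35 at depth 0
Step 3: enter scope (depth=1)
Step 4: declare c=35 at depth 1
Step 5: exit scope (depth=0)
Step 6: declare c=(read c)=35 at depth 0
Step 7: enter scope (depth=1)
Step 8: declare a=(read c)=35 at depth 1
Step 9: declare e=(read f)=35 at depth 1
Step 10: declare a=(read f)=35 at depth 1
Step 11: declare a=27 at depth 1
Visible at query point: a=27 c=35 e=35 f=35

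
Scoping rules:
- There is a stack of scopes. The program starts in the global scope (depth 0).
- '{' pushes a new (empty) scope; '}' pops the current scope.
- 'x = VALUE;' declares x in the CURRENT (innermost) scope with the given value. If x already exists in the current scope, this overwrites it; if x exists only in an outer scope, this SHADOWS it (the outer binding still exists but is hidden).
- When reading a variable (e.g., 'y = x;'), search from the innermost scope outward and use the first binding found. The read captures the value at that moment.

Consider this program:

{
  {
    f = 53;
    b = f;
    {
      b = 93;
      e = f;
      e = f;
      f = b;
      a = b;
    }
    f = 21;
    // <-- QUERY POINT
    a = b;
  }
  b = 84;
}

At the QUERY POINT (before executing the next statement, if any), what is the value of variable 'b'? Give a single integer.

Step 1: enter scope (depth=1)
Step 2: enter scope (depth=2)
Step 3: declare f=53 at depth 2
Step 4: declare b=(read f)=53 at depth 2
Step 5: enter scope (depth=3)
Step 6: declare b=93 at depth 3
Step 7: declare e=(read f)=53 at depth 3
Step 8: declare e=(read f)=53 at depth 3
Step 9: declare f=(read b)=93 at depth 3
Step 10: declare a=(read b)=93 at depth 3
Step 11: exit scope (depth=2)
Step 12: declare f=21 at depth 2
Visible at query point: b=53 f=21

Answer: 53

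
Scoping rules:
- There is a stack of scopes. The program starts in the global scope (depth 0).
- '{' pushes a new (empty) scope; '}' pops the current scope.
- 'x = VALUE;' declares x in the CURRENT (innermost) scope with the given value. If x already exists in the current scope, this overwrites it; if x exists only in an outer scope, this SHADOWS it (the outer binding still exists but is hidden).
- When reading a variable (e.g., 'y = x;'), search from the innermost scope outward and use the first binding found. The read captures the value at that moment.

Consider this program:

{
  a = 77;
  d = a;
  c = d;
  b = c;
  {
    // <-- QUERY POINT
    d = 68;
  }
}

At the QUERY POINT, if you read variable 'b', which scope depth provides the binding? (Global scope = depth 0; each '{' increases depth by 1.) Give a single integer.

Step 1: enter scope (depth=1)
Step 2: declare a=77 at depth 1
Step 3: declare d=(read a)=77 at depth 1
Step 4: declare c=(read d)=77 at depth 1
Step 5: declare b=(read c)=77 at depth 1
Step 6: enter scope (depth=2)
Visible at query point: a=77 b=77 c=77 d=77

Answer: 1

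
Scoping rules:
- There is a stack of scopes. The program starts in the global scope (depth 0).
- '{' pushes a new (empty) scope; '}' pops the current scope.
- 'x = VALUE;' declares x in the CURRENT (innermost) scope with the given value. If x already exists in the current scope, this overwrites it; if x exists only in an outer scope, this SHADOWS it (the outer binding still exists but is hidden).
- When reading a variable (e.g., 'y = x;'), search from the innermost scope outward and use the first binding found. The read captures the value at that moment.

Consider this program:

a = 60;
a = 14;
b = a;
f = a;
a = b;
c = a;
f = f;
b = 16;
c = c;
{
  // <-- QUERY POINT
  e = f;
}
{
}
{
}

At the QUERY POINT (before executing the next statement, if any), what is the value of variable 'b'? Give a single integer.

Answer: 16

Derivation:
Step 1: declare a=60 at depth 0
Step 2: declare a=14 at depth 0
Step 3: declare b=(read a)=14 at depth 0
Step 4: declare f=(read a)=14 at depth 0
Step 5: declare a=(read b)=14 at depth 0
Step 6: declare c=(read a)=14 at depth 0
Step 7: declare f=(read f)=14 at depth 0
Step 8: declare b=16 at depth 0
Step 9: declare c=(read c)=14 at depth 0
Step 10: enter scope (depth=1)
Visible at query point: a=14 b=16 c=14 f=14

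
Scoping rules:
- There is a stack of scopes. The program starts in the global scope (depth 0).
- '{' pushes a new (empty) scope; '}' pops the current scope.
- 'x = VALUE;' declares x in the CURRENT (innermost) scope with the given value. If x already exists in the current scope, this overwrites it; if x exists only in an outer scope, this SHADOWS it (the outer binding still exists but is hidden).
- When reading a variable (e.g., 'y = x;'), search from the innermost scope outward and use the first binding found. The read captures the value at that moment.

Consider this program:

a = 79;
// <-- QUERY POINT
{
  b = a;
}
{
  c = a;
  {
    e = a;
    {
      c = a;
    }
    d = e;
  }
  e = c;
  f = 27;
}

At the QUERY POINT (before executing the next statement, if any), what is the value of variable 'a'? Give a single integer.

Step 1: declare a=79 at depth 0
Visible at query point: a=79

Answer: 79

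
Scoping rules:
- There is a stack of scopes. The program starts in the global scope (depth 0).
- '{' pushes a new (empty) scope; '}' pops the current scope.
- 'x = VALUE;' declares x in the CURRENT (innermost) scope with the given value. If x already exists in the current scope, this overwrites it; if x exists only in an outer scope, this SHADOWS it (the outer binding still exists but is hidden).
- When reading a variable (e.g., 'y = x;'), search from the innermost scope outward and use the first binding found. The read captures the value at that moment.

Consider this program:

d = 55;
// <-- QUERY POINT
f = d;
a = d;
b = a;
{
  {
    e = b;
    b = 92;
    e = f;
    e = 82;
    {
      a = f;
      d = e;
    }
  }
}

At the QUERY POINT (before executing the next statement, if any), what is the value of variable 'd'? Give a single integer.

Step 1: declare d=55 at depth 0
Visible at query point: d=55

Answer: 55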